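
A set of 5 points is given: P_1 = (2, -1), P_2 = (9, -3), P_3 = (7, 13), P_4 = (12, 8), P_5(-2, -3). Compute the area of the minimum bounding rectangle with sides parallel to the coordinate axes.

224

x ranges over [-2, 12], width 14.
y ranges over [-3, 13], height 16.
Area = 14 × 16 = 224.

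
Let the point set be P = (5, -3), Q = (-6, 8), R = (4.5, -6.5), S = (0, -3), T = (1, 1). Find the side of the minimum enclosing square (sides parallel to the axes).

14.5

The bounding box has width 11 and height 14.5.
An axis-aligned square enclosing the set must have side ≥ max(width, height).
So the minimum side is max(11, 14.5) = 14.5.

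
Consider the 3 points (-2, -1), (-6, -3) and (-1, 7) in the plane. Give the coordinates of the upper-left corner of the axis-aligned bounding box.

(-6, 7)

x-range [-6, -1], y-range [-3, 7].
The upper-left corner is (-6, 7).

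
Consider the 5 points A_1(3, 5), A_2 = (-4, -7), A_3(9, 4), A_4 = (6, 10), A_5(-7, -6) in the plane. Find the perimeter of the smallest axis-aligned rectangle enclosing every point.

66

Width = max x − min x = 9 − (-7) = 16.
Height = max y − min y = 10 − (-7) = 17.
Perimeter = 2(16 + 17) = 66.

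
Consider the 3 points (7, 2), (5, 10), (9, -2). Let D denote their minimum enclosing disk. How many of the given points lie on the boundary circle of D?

Call the three points A, B, C in the order given.
Side lengths²: AB² = 68, AC² = 20, BC² = 160.
Since BC² = 160 ≥ 68 + 20 = 88, the angle opposite BC is not acute, so the smallest enclosing circle has BC as diameter.
Centre = midpoint of BC = (7, 4), r² = 160/4 = 40.
The points at distance exactly r from the centre are (5, 10), (9, -2) — 2 points.

2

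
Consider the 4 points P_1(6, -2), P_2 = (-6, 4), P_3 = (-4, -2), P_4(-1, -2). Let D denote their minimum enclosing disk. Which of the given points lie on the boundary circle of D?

The minimum enclosing circle of a finite set is fixed by two of the points (as a diameter) or three (as a circumcircle).
The farthest pair is P_1–P_2 with squared distance 180. The circle on this segment as diameter has centre (0, 1) and r² = 180/4 = 45.
Check P_3: distance² to centre = 25 ≤ 45, so it lies inside.
All remaining points lie in this disk, and no smaller disk contains both endpoints, so this is the minimum enclosing circle.
The points at distance exactly r from the centre are P_1, P_2 — 2 points.

P_1, P_2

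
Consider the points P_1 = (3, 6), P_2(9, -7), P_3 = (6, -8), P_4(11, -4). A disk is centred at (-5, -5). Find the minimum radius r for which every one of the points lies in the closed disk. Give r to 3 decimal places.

The required radius is the distance from (-5, -5) to the farthest point.
Squared distances: 185, 200, 130, 257.
Maximum is 257, attained at P_4.
r = √257 ≈ 16.031.

16.031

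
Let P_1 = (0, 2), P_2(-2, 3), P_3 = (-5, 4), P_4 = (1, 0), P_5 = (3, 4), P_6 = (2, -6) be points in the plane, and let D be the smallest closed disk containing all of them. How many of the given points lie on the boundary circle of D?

The minimum enclosing circle is determined by three boundary points: P_3, P_5, P_6.
Their circumcentre is (-1, -0.65) with r² = 37.6225.
The farthest remaining point P_2 is at distance² 14.3225 ≤ 37.6225.
The points at distance exactly r from the centre are P_3, P_5, P_6 — 3 points.

3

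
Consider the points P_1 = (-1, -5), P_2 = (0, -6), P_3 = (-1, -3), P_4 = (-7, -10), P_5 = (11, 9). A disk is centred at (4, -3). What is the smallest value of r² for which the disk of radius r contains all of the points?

193

The required radius is the distance from (4, -3) to the farthest point.
Squared distances: 29, 25, 25, 170, 193.
Maximum is 193, attained at P_5.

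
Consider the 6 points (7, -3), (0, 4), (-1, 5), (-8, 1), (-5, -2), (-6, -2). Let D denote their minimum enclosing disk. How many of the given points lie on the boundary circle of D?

2

A smallest enclosing disk is always determined by at most three of the input points on its boundary.
The farthest pair is (7, -3)–(-8, 1) with squared distance 241. The circle on this segment as diameter has centre (-0.5, -1) and r² = 241/4 = 60.25.
Check (0, 4): distance² to centre = 25.25 ≤ 60.25, so it lies inside.
All remaining points lie in this disk, and no smaller disk contains both endpoints, so this is the minimum enclosing circle.
The points at distance exactly r from the centre are (7, -3), (-8, 1) — 2 points.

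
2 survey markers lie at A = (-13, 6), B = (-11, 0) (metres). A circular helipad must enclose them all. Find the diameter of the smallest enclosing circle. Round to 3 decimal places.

The smallest circle enclosing two points has them as diameter endpoints.
Centre = midpoint = (-12, 3); r² = |AB|²/4 = 40/4 = 10.
Diameter = 2r = 2√10 ≈ 6.325.

6.325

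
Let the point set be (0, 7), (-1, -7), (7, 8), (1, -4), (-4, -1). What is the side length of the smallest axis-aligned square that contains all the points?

15

The bounding box has width 11 and height 15.
An axis-aligned square enclosing the set must have side ≥ max(width, height).
So the minimum side is max(11, 15) = 15.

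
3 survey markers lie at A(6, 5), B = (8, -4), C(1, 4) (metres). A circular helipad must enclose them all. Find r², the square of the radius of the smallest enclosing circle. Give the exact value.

Side lengths²: AB² = 85, AC² = 26, BC² = 113.
Since BC² = 113 ≥ 85 + 26 = 111, the angle opposite BC is not acute, so the smallest enclosing circle has BC as diameter.
Centre = midpoint of BC = (4.5, 0), r² = 113/4 = 28.25.

28.25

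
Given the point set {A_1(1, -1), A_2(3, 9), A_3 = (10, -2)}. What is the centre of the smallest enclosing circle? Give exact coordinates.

(277/46, 147/46)

Side lengths²: A_1A_2² = 104, A_1A_3² = 82, A_2A_3² = 170.
Since A_2A_3² = 170 < 104 + 82 = 186, the triangle is acute, so the smallest enclosing circle is the circumcircle.
Circumcentre = (277/46, 147/46), r² = 45305/1058.
Centre = (277/46, 147/46).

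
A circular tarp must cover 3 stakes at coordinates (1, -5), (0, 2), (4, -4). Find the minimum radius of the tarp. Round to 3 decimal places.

Call the three points A, B, C in the order given.
Side lengths²: AB² = 50, AC² = 10, BC² = 52.
Since BC² = 52 < 50 + 10 = 60, the triangle is acute, so the smallest enclosing circle is the circumcircle.
Circumcentre = (16/11, -15/11), r² = 1625/121.
r = √(1625/121) ≈ 3.665.

3.665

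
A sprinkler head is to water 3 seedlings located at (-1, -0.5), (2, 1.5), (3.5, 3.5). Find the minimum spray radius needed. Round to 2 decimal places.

Call the three points A, B, C in the order given.
Side lengths²: AB² = 13, AC² = 36.25, BC² = 6.25.
Since AC² = 36.25 ≥ 13 + 6.25 = 19.25, the angle opposite AC is not acute, so the smallest enclosing circle has AC as diameter.
Centre = midpoint of AC = (1.25, 1.5), r² = 36.25/4 = 9.0625.
r = √(9.0625) ≈ 3.01.

3.01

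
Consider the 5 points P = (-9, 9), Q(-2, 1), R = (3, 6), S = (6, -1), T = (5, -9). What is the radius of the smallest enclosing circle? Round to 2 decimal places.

11.40

The minimum enclosing circle of a finite set is fixed by two of the points (as a diameter) or three (as a circumcircle).
The farthest pair is P–T with squared distance 520. The circle on this segment as diameter has centre (-2, 0) and r² = 520/4 = 130.
Check Q: distance² to centre = 1 ≤ 130, so it lies inside.
All remaining points lie in this disk, and no smaller disk contains both endpoints, so this is the minimum enclosing circle.
r = √130 ≈ 11.40.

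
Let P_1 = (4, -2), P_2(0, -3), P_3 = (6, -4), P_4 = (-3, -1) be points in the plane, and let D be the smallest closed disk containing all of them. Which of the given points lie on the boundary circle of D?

The farthest pair is P_3–P_4 with squared distance 90. The circle on this segment as diameter has centre (1.5, -2.5) and r² = 90/4 = 22.5.
Check P_1: distance² to centre = 6.5 ≤ 22.5, so it lies inside.
All remaining points lie in this disk, and no smaller disk contains both endpoints, so this is the minimum enclosing circle.
The points at distance exactly r from the centre are P_3, P_4 — 2 points.

P_3, P_4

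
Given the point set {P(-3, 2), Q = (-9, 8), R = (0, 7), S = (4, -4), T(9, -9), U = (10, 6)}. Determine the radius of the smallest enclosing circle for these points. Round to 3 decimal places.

The minimum enclosing circle of a finite set is fixed by two of the points (as a diameter) or three (as a circumcircle).
The farthest pair is Q–T with squared distance 613. The circle on this segment as diameter has centre (0, -0.5) and r² = 613/4 = 153.25.
Check P: distance² to centre = 15.25 ≤ 153.25, so it lies inside.
All remaining points lie in this disk, and no smaller disk contains both endpoints, so this is the minimum enclosing circle.
r = √(153.25) ≈ 12.379.

12.379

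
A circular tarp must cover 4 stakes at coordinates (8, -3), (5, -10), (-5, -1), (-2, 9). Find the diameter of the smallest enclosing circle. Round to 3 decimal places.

20.248

By Welzl's lemma the MEC is supported by two points (diametrically opposite) or three points (on a circumcircle).
The farthest pair is (5, -10)–(-2, 9) with squared distance 410. The circle on this segment as diameter has centre (1.5, -0.5) and r² = 410/4 = 102.5.
Check (8, -3): distance² to centre = 48.5 ≤ 102.5, so it lies inside.
All remaining points lie in this disk, and no smaller disk contains both endpoints, so this is the minimum enclosing circle.
Diameter = 2r = 2√(102.5) ≈ 20.248.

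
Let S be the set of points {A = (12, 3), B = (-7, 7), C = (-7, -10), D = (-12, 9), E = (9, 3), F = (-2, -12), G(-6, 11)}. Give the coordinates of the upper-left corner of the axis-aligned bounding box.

x-range [-12, 12], y-range [-12, 11].
The upper-left corner is (-12, 11).

(-12, 11)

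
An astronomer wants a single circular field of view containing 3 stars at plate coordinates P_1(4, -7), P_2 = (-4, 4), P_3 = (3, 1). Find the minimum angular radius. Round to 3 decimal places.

Side lengths²: P_1P_2² = 185, P_1P_3² = 65, P_2P_3² = 58.
Since P_1P_2² = 185 ≥ 65 + 58 = 123, the angle opposite P_1P_2 is not acute, so the smallest enclosing circle has P_1P_2 as diameter.
Centre = midpoint of P_1P_2 = (0, -1.5), r² = 185/4 = 46.25.
r = √(46.25) ≈ 6.801.

6.801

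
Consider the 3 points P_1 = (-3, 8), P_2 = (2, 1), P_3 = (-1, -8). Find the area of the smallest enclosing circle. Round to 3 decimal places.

Side lengths²: P_1P_2² = 74, P_1P_3² = 260, P_2P_3² = 90.
Since P_1P_3² = 260 ≥ 90 + 74 = 164, the angle opposite P_1P_3 is not acute, so the smallest enclosing circle has P_1P_3 as diameter.
Centre = midpoint of P_1P_3 = (-2, 0), r² = 260/4 = 65.
Area = π·r² = π·65 ≈ 204.204.

204.204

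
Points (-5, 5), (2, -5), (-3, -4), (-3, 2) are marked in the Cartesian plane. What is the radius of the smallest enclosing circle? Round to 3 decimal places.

The minimum enclosing circle of a finite set is fixed by two of the points (as a diameter) or three (as a circumcircle).
The farthest pair is (-5, 5)–(2, -5) with squared distance 149. The circle on this segment as diameter has centre (-1.5, 0) and r² = 149/4 = 37.25.
Check (-3, -4): distance² to centre = 18.25 ≤ 37.25, so it lies inside.
All remaining points lie in this disk, and no smaller disk contains both endpoints, so this is the minimum enclosing circle.
r = √(37.25) ≈ 6.103.

6.103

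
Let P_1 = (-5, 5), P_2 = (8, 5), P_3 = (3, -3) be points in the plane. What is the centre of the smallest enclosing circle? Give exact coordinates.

Side lengths²: P_1P_2² = 169, P_1P_3² = 128, P_2P_3² = 89.
Since P_1P_2² = 169 < 128 + 89 = 217, the triangle is acute, so the smallest enclosing circle is the circumcircle.
Circumcentre = (1.5, 3.5), r² = 44.5.
Centre = (1.5, 3.5).

(1.5, 3.5)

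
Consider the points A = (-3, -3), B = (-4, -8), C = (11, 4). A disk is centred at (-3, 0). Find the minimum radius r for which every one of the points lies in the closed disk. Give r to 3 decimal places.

The required radius is the distance from (-3, 0) to the farthest point.
Squared distances: 9, 65, 212.
Maximum is 212, attained at C.
r = √212 ≈ 14.560.

14.560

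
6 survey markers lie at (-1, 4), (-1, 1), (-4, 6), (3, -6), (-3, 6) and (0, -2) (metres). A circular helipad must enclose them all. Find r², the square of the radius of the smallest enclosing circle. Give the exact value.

The minimum enclosing circle of a finite set is fixed by two of the points (as a diameter) or three (as a circumcircle).
The farthest pair is (-4, 6)–(3, -6) with squared distance 193. The circle on this segment as diameter has centre (-0.5, 0) and r² = 193/4 = 48.25.
Check (-1, 4): distance² to centre = 16.25 ≤ 48.25, so it lies inside.
All remaining points lie in this disk, and no smaller disk contains both endpoints, so this is the minimum enclosing circle.

48.25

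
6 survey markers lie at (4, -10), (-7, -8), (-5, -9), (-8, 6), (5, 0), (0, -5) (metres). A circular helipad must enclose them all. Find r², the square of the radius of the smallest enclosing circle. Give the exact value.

100

The minimum enclosing circle of a finite set is fixed by two of the points (as a diameter) or three (as a circumcircle).
The farthest pair is (4, -10)–(-8, 6) with squared distance 400. The circle on this segment as diameter has centre (-2, -2) and r² = 400/4 = 100.
Check (-7, -8): distance² to centre = 61 ≤ 100, so it lies inside.
All remaining points lie in this disk, and no smaller disk contains both endpoints, so this is the minimum enclosing circle.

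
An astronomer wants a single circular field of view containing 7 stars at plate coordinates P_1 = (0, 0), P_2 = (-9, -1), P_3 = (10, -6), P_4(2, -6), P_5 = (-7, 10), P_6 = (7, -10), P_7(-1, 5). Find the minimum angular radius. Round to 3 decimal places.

12.207

The minimum enclosing circle of a finite set is fixed by two of the points (as a diameter) or three (as a circumcircle).
The farthest pair is P_5–P_6 with squared distance 596. The circle on this segment as diameter has centre (0, 0) and r² = 596/4 = 149.
Check P_1: distance² to centre = 0 ≤ 149, so it lies inside.
All remaining points lie in this disk, and no smaller disk contains both endpoints, so this is the minimum enclosing circle.
r = √149 ≈ 12.207.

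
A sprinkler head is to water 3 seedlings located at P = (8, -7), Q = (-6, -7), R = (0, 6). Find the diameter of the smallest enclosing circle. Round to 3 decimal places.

16.812

Side lengths²: PQ² = 196, PR² = 233, QR² = 205.
Since PR² = 233 < 205 + 196 = 401, the triangle is acute, so the smallest enclosing circle is the circumcircle.
Circumcentre = (1, -61/26), r² = 47765/676.
Diameter = 2r = 2√(47765/676) ≈ 16.812.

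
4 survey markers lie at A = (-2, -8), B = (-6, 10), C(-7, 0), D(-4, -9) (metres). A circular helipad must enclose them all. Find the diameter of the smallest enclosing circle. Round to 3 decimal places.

A smallest enclosing disk is always determined by at most three of the input points on its boundary.
The farthest pair is B–D with squared distance 365. The circle on this segment as diameter has centre (-5, 0.5) and r² = 365/4 = 91.25.
Check A: distance² to centre = 81.25 ≤ 91.25, so it lies inside.
All remaining points lie in this disk, and no smaller disk contains both endpoints, so this is the minimum enclosing circle.
Diameter = 2r = 2√(91.25) ≈ 19.105.

19.105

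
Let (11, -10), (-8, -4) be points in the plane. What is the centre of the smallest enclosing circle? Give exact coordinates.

(1.5, -7)

The smallest circle enclosing two points has them as diameter endpoints.
Centre = midpoint = (1.5, -7); r² = |(11, -10)−(-8, -4)|²/4 = 397/4 = 99.25.
Centre = (1.5, -7).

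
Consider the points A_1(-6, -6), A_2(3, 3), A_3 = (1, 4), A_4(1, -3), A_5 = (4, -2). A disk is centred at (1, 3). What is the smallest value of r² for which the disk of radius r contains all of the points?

The required radius is the distance from (1, 3) to the farthest point.
Squared distances: 130, 4, 1, 36, 34.
Maximum is 130, attained at A_1.

130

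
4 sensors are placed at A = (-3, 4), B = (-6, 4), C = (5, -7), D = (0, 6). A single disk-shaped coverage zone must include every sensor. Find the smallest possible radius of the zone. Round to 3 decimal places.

The minimum enclosing circle of a finite set is fixed by two of the points (as a diameter) or three (as a circumcircle).
The farthest pair is B–C with squared distance 242. The circle on this segment as diameter has centre (-0.5, -1.5) and r² = 242/4 = 60.5.
Check A: distance² to centre = 36.5 ≤ 60.5, so it lies inside.
All remaining points lie in this disk, and no smaller disk contains both endpoints, so this is the minimum enclosing circle.
r = √(60.5) ≈ 7.778.

7.778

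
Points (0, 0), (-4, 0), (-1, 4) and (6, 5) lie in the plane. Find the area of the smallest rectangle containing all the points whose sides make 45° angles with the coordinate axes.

In coordinates u = x + y, v = x − y the rectangle is axis-aligned; the map (x,y)→(u,v) scales areas by 2.
u-values: 0, -4, 3, 11; range = 11 − (-4) = 15.
v-values: 0, -4, -5, 1; range = 1 − (-5) = 6.
Area = (15 × 6) / 2 = 45.

45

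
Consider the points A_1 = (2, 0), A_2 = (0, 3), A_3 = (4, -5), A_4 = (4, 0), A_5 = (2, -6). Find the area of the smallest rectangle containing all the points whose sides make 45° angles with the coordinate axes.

In coordinates u = x + y, v = x − y the rectangle is axis-aligned; the map (x,y)→(u,v) scales areas by 2.
u-values: 2, 3, -1, 4, -4; range = 4 − (-4) = 8.
v-values: 2, -3, 9, 4, 8; range = 9 − (-3) = 12.
Area = (8 × 12) / 2 = 48.

48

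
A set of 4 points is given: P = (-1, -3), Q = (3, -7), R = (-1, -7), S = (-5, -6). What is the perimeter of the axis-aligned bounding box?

24

Width = max x − min x = 3 − (-5) = 8.
Height = max y − min y = -3 − (-7) = 4.
Perimeter = 2(8 + 4) = 24.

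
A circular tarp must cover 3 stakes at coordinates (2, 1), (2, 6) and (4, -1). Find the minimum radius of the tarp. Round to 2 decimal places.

3.64

Call the three points A, B, C in the order given.
Side lengths²: AB² = 25, AC² = 8, BC² = 53.
Since BC² = 53 ≥ 25 + 8 = 33, the angle opposite BC is not acute, so the smallest enclosing circle has BC as diameter.
Centre = midpoint of BC = (3, 2.5), r² = 53/4 = 13.25.
r = √(13.25) ≈ 3.64.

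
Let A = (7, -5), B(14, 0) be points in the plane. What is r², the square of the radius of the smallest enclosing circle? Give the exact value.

18.5

The smallest circle enclosing two points has them as diameter endpoints.
Centre = midpoint = (10.5, -2.5); r² = |AB|²/4 = 74/4 = 18.5.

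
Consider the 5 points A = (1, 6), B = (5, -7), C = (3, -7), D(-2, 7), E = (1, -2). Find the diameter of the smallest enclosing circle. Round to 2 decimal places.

15.65

By Welzl's lemma the MEC is supported by two points (diametrically opposite) or three points (on a circumcircle).
The farthest pair is B–D with squared distance 245. The circle on this segment as diameter has centre (1.5, 0) and r² = 245/4 = 61.25.
Check A: distance² to centre = 36.25 ≤ 61.25, so it lies inside.
All remaining points lie in this disk, and no smaller disk contains both endpoints, so this is the minimum enclosing circle.
Diameter = 2r = 2√(61.25) ≈ 15.65.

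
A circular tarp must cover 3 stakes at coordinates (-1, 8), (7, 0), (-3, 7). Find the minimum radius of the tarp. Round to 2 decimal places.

6.10

Call the three points A, B, C in the order given.
Side lengths²: AB² = 128, AC² = 5, BC² = 149.
Since BC² = 149 ≥ 128 + 5 = 133, the angle opposite BC is not acute, so the smallest enclosing circle has BC as diameter.
Centre = midpoint of BC = (2, 3.5), r² = 149/4 = 37.25.
r = √(37.25) ≈ 6.10.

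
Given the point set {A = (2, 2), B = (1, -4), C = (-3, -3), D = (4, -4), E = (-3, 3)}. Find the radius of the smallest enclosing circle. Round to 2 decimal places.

A smallest enclosing disk is always determined by at most three of the input points on its boundary.
The farthest pair is D–E with squared distance 98. The circle on this segment as diameter has centre (0.5, -0.5) and r² = 98/4 = 24.5.
Check A: distance² to centre = 8.5 ≤ 24.5, so it lies inside.
All remaining points lie in this disk, and no smaller disk contains both endpoints, so this is the minimum enclosing circle.
r = √(24.5) ≈ 4.95.

4.95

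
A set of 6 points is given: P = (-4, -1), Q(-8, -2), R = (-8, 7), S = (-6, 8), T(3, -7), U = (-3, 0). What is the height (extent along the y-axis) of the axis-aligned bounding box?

max y = 8, min y = -7, so height = 15.

15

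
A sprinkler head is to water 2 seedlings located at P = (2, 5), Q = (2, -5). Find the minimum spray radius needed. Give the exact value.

The smallest circle enclosing two points has them as diameter endpoints.
Centre = midpoint = (2, 0); r² = |PQ|²/4 = 100/4 = 25.
r = √25 = 5.

5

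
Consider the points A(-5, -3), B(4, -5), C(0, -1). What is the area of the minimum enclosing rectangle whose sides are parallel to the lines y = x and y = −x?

In coordinates u = x + y, v = x − y the rectangle is axis-aligned; the map (x,y)→(u,v) scales areas by 2.
u-values: -8, -1, -1; range = -1 − (-8) = 7.
v-values: -2, 9, 1; range = 9 − (-2) = 11.
Area = (7 × 11) / 2 = 38.5.

38.5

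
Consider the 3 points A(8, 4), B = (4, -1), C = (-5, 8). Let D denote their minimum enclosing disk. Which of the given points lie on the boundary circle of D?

A, B, C

Side lengths²: AB² = 41, AC² = 185, BC² = 162.
Since AC² = 185 < 162 + 41 = 203, the triangle is acute, so the smallest enclosing circle is the circumcircle.
Circumcentre = (23/18, 95/18), r² = 7585/162.
The points at distance exactly r from the centre are A, B, C — 3 points.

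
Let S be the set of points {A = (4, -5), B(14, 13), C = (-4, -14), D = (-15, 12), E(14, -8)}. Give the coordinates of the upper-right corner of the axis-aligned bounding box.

(14, 13)

x-range [-15, 14], y-range [-14, 13].
The upper-right corner is (14, 13).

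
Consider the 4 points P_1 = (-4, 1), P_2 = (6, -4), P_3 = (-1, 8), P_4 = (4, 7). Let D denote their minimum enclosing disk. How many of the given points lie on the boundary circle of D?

2

A smallest enclosing disk is always determined by at most three of the input points on its boundary.
The farthest pair is P_2–P_3 with squared distance 193. The circle on this segment as diameter has centre (2.5, 2) and r² = 193/4 = 48.25.
Check P_1: distance² to centre = 43.25 ≤ 48.25, so it lies inside.
All remaining points lie in this disk, and no smaller disk contains both endpoints, so this is the minimum enclosing circle.
The points at distance exactly r from the centre are P_2, P_3 — 2 points.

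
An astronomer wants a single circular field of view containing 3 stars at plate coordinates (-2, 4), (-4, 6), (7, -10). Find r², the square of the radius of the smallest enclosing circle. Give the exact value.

94.25

Call the three points A, B, C in the order given.
Side lengths²: AB² = 8, AC² = 277, BC² = 377.
Since BC² = 377 ≥ 277 + 8 = 285, the angle opposite BC is not acute, so the smallest enclosing circle has BC as diameter.
Centre = midpoint of BC = (1.5, -2), r² = 377/4 = 94.25.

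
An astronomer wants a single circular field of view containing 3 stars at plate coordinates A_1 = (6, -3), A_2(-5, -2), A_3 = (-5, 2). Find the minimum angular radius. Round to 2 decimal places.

Side lengths²: A_1A_2² = 122, A_1A_3² = 146, A_2A_3² = 16.
Since A_1A_3² = 146 ≥ 122 + 16 = 138, the angle opposite A_1A_3 is not acute, so the smallest enclosing circle has A_1A_3 as diameter.
Centre = midpoint of A_1A_3 = (0.5, -0.5), r² = 146/4 = 36.5.
r = √(36.5) ≈ 6.04.

6.04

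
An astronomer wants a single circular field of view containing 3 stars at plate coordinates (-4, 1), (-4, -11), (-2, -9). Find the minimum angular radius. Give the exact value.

Call the three points A, B, C in the order given.
Side lengths²: AB² = 144, AC² = 104, BC² = 8.
Since AB² = 144 ≥ 104 + 8 = 112, the angle opposite AB is not acute, so the smallest enclosing circle has AB as diameter.
Centre = midpoint of AB = (-4, -5), r² = 144/4 = 36.
r = √36 = 6.

6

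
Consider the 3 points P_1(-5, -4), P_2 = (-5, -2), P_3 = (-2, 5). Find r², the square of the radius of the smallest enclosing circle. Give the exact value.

22.5

Side lengths²: P_1P_2² = 4, P_1P_3² = 90, P_2P_3² = 58.
Since P_1P_3² = 90 ≥ 58 + 4 = 62, the angle opposite P_1P_3 is not acute, so the smallest enclosing circle has P_1P_3 as diameter.
Centre = midpoint of P_1P_3 = (-3.5, 0.5), r² = 90/4 = 22.5.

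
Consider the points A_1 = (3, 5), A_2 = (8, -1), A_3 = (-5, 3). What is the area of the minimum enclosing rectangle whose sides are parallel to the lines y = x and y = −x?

85

In coordinates u = x + y, v = x − y the rectangle is axis-aligned; the map (x,y)→(u,v) scales areas by 2.
u-values: 8, 7, -2; range = 8 − (-2) = 10.
v-values: -2, 9, -8; range = 9 − (-8) = 17.
Area = (10 × 17) / 2 = 85.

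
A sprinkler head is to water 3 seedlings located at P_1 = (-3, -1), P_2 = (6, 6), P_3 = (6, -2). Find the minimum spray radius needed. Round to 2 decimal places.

5.74

Side lengths²: P_1P_2² = 130, P_1P_3² = 82, P_2P_3² = 64.
Since P_1P_2² = 130 < 82 + 64 = 146, the triangle is acute, so the smallest enclosing circle is the circumcircle.
Circumcentre = (17/9, 2), r² = 2665/81.
r = √(2665/81) ≈ 5.74.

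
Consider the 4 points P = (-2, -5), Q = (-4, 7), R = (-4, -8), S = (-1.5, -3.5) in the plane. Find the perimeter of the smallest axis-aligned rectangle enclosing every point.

35

Width = max x − min x = -1.5 − (-4) = 2.5.
Height = max y − min y = 7 − (-8) = 15.
Perimeter = 2(2.5 + 15) = 35.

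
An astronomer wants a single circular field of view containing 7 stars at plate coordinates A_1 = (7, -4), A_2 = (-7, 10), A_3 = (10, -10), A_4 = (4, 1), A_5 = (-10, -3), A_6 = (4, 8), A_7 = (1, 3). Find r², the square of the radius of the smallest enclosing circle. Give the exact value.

172.25

The farthest pair is A_2–A_3 with squared distance 689. The circle on this segment as diameter has centre (1.5, 0) and r² = 689/4 = 172.25.
Check A_1: distance² to centre = 46.25 ≤ 172.25, so it lies inside.
All remaining points lie in this disk, and no smaller disk contains both endpoints, so this is the minimum enclosing circle.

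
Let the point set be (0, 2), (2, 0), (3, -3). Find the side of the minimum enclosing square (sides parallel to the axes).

The bounding box has width 3 and height 5.
An axis-aligned square enclosing the set must have side ≥ max(width, height).
So the minimum side is max(3, 5) = 5.

5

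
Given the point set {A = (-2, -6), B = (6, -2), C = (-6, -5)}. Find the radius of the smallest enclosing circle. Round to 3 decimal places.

6.185

Side lengths²: AB² = 80, AC² = 17, BC² = 153.
Since BC² = 153 ≥ 80 + 17 = 97, the angle opposite BC is not acute, so the smallest enclosing circle has BC as diameter.
Centre = midpoint of BC = (0, -3.5), r² = 153/4 = 38.25.
r = √(38.25) ≈ 6.185.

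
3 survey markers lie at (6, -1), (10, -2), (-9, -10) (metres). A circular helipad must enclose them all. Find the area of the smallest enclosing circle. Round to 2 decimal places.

333.79

Call the three points A, B, C in the order given.
Side lengths²: AB² = 17, AC² = 306, BC² = 425.
Since BC² = 425 ≥ 306 + 17 = 323, the angle opposite BC is not acute, so the smallest enclosing circle has BC as diameter.
Centre = midpoint of BC = (0.5, -6), r² = 425/4 = 106.25.
Area = π·r² = π·106.25 ≈ 333.79.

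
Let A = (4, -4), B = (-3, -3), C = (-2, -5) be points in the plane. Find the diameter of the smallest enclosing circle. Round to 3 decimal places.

7.071

Side lengths²: AB² = 50, AC² = 37, BC² = 5.
Since AB² = 50 ≥ 37 + 5 = 42, the angle opposite AB is not acute, so the smallest enclosing circle has AB as diameter.
Centre = midpoint of AB = (0.5, -3.5), r² = 50/4 = 12.5.
Diameter = 2r = 2√(12.5) ≈ 7.071.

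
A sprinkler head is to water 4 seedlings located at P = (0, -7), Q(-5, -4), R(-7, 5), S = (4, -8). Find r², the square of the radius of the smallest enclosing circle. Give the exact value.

72.5

The minimum enclosing circle of a finite set is fixed by two of the points (as a diameter) or three (as a circumcircle).
The farthest pair is R–S with squared distance 290. The circle on this segment as diameter has centre (-1.5, -1.5) and r² = 290/4 = 72.5.
Check P: distance² to centre = 32.5 ≤ 72.5, so it lies inside.
All remaining points lie in this disk, and no smaller disk contains both endpoints, so this is the minimum enclosing circle.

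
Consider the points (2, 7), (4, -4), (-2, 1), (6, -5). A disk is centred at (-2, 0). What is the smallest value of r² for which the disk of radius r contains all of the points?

89

The required radius is the distance from (-2, 0) to the farthest point.
Squared distances: 65, 52, 1, 89.
Maximum is 89, attained at (6, -5).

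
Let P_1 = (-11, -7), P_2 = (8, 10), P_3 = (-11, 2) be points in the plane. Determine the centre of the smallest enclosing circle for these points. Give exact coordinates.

(-1.5, 1.5)

Side lengths²: P_1P_2² = 650, P_1P_3² = 81, P_2P_3² = 425.
Since P_1P_2² = 650 ≥ 425 + 81 = 506, the angle opposite P_1P_2 is not acute, so the smallest enclosing circle has P_1P_2 as diameter.
Centre = midpoint of P_1P_2 = (-1.5, 1.5), r² = 650/4 = 162.5.
Centre = (-1.5, 1.5).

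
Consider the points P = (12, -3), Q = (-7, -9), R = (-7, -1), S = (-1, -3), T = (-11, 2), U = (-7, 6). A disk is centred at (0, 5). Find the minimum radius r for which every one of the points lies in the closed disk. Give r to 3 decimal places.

15.652

The required radius is the distance from (0, 5) to the farthest point.
Squared distances: 208, 245, 85, 65, 130, 50.
Maximum is 245, attained at Q.
r = √245 ≈ 15.652.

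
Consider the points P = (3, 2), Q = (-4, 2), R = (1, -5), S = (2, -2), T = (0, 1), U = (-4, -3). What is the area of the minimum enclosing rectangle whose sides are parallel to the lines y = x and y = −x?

72

In coordinates u = x + y, v = x − y the rectangle is axis-aligned; the map (x,y)→(u,v) scales areas by 2.
u-values: 5, -2, -4, 0, 1, -7; range = 5 − (-7) = 12.
v-values: 1, -6, 6, 4, -1, -1; range = 6 − (-6) = 12.
Area = (12 × 12) / 2 = 72.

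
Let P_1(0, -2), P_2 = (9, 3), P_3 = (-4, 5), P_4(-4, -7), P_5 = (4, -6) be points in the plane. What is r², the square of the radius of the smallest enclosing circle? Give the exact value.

The minimum enclosing circle of a finite set is fixed by two of the points (as a diameter) or three (as a circumcircle).
The minimum enclosing circle is determined by three boundary points: P_2, P_3, P_4.
Their circumcentre is (45/26, -1) with r² = 46537/676.
The farthest remaining point P_5 is at distance² 20381/676 ≤ 46537/676.

46537/676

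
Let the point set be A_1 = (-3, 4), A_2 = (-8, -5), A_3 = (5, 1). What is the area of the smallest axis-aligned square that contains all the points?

The bounding box has width 13 and height 9.
An axis-aligned square enclosing the set must have side ≥ max(width, height).
So the minimum side is max(13, 9) = 13.
Area = 13² = 169.

169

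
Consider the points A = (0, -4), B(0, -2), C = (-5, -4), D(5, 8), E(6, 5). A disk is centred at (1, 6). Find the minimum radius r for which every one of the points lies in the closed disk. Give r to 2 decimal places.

11.66

The required radius is the distance from (1, 6) to the farthest point.
Squared distances: 101, 65, 136, 20, 26.
Maximum is 136, attained at C.
r = √136 ≈ 11.66.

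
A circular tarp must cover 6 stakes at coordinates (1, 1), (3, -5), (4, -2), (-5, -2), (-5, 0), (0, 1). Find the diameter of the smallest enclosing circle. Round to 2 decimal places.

9.48

By Welzl's lemma the MEC is supported by two points (diametrically opposite) or three points (on a circumcircle).
The minimum enclosing circle is determined by three boundary points: (3, -5), (4, -2), (-5, 0).
Their circumcentre is (-43/58, -121/58) with r² = 37825/1682.
The farthest remaining point (-5, -2) is at distance² 30517/1682 ≤ 37825/1682.
Diameter = 2r = 2√(37825/1682) ≈ 9.48.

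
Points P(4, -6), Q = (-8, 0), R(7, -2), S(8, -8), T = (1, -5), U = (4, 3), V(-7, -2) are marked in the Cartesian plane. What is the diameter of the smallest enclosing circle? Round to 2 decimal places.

17.89

A smallest enclosing disk is always determined by at most three of the input points on its boundary.
The farthest pair is Q–S with squared distance 320. The circle on this segment as diameter has centre (0, -4) and r² = 320/4 = 80.
Check P: distance² to centre = 20 ≤ 80, so it lies inside.
All remaining points lie in this disk, and no smaller disk contains both endpoints, so this is the minimum enclosing circle.
Diameter = 2r = 2√80 ≈ 17.89.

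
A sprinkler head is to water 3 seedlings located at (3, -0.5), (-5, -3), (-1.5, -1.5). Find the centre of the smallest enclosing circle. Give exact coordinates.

Call the three points A, B, C in the order given.
Side lengths²: AB² = 70.25, AC² = 21.25, BC² = 14.5.
Since AB² = 70.25 ≥ 21.25 + 14.5 = 35.75, the angle opposite AB is not acute, so the smallest enclosing circle has AB as diameter.
Centre = midpoint of AB = (-1, -1.75), r² = 70.25/4 = 17.5625.
Centre = (-1, -1.75).

(-1, -1.75)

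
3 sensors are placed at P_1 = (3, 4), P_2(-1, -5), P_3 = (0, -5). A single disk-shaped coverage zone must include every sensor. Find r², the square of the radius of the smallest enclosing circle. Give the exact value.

24.25

Side lengths²: P_1P_2² = 97, P_1P_3² = 90, P_2P_3² = 1.
Since P_1P_2² = 97 ≥ 90 + 1 = 91, the angle opposite P_1P_2 is not acute, so the smallest enclosing circle has P_1P_2 as diameter.
Centre = midpoint of P_1P_2 = (1, -0.5), r² = 97/4 = 24.25.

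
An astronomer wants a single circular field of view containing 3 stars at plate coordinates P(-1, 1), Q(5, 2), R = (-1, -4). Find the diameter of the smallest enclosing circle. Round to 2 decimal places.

Side lengths²: PQ² = 37, PR² = 25, QR² = 72.
Since QR² = 72 ≥ 37 + 25 = 62, the angle opposite QR is not acute, so the smallest enclosing circle has QR as diameter.
Centre = midpoint of QR = (2, -1), r² = 72/4 = 18.
Diameter = 2r = 2√18 ≈ 8.49.

8.49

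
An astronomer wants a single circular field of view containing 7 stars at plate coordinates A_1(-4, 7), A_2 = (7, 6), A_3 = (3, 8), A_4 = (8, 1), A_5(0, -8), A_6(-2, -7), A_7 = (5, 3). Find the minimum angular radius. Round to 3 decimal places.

8.335

A smallest enclosing disk is always determined by at most three of the input points on its boundary.
The minimum enclosing circle is determined by three boundary points: A_1, A_2, A_5.
Their circumcentre is (43/46, 13/46) with r² = 73505/1058.
The farthest remaining point A_3 is at distance² 67525/1058 ≤ 73505/1058.
r = √(73505/1058) ≈ 8.335.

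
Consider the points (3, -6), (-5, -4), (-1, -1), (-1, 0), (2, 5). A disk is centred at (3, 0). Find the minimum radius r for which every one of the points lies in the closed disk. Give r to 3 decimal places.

8.944

The required radius is the distance from (3, 0) to the farthest point.
Squared distances: 36, 80, 17, 16, 26.
Maximum is 80, attained at (-5, -4).
r = √80 ≈ 8.944.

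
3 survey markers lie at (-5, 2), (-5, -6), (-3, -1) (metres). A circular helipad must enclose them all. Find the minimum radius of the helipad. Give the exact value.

Call the three points A, B, C in the order given.
Side lengths²: AB² = 64, AC² = 13, BC² = 29.
Since AB² = 64 ≥ 29 + 13 = 42, the angle opposite AB is not acute, so the smallest enclosing circle has AB as diameter.
Centre = midpoint of AB = (-5, -2), r² = 64/4 = 16.
r = √16 = 4.

4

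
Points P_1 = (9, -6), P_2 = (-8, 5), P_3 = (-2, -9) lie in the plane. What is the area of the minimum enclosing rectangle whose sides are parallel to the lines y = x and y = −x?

196

In coordinates u = x + y, v = x − y the rectangle is axis-aligned; the map (x,y)→(u,v) scales areas by 2.
u-values: 3, -3, -11; range = 3 − (-11) = 14.
v-values: 15, -13, 7; range = 15 − (-13) = 28.
Area = (14 × 28) / 2 = 196.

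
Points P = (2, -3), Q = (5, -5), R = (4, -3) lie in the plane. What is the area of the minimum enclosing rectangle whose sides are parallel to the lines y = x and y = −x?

5

In coordinates u = x + y, v = x − y the rectangle is axis-aligned; the map (x,y)→(u,v) scales areas by 2.
u-values: -1, 0, 1; range = 1 − (-1) = 2.
v-values: 5, 10, 7; range = 10 − 5 = 5.
Area = (2 × 5) / 2 = 5.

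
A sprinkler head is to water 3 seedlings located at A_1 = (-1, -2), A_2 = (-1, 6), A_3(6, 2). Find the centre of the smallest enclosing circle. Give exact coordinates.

Side lengths²: A_1A_2² = 64, A_1A_3² = 65, A_2A_3² = 65.
Since A_2A_3² = 65 < 65 + 64 = 129, the triangle is acute, so the smallest enclosing circle is the circumcircle.
Circumcentre = (19/14, 2), r² = 4225/196.
Centre = (19/14, 2).

(19/14, 2)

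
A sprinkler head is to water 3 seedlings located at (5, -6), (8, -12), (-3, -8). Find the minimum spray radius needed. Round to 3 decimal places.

5.852

Call the three points A, B, C in the order given.
Side lengths²: AB² = 45, AC² = 68, BC² = 137.
Since BC² = 137 ≥ 68 + 45 = 113, the angle opposite BC is not acute, so the smallest enclosing circle has BC as diameter.
Centre = midpoint of BC = (2.5, -10), r² = 137/4 = 34.25.
r = √(34.25) ≈ 5.852.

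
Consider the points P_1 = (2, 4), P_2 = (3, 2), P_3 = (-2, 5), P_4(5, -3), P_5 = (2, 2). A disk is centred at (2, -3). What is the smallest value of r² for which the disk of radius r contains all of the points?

The required radius is the distance from (2, -3) to the farthest point.
Squared distances: 49, 26, 80, 9, 25.
Maximum is 80, attained at P_3.

80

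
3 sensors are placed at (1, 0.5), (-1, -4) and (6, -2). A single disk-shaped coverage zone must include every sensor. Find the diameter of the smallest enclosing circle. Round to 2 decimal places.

Call the three points A, B, C in the order given.
Side lengths²: AB² = 24.25, AC² = 31.25, BC² = 53.
Since BC² = 53 < 31.25 + 24.25 = 55.5, the triangle is acute, so the smallest enclosing circle is the circumcircle.
Circumcentre = (27/11, -125/44), r² = 25705/1936.
Diameter = 2r = 2√(25705/1936) ≈ 7.29.

7.29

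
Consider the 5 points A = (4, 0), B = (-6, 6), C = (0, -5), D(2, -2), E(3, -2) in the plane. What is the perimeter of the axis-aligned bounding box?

42

Width = max x − min x = 4 − (-6) = 10.
Height = max y − min y = 6 − (-5) = 11.
Perimeter = 2(10 + 11) = 42.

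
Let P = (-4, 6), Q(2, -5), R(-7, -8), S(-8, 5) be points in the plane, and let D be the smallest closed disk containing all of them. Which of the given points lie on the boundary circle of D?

The minimum enclosing circle of a finite set is fixed by two of the points (as a diameter) or three (as a circumcircle).
The minimum enclosing circle is determined by three boundary points: Q, R, S.
Their circumcentre is (-4.25, -1.25) with r² = 53.125.
The farthest remaining point P is at distance² 52.625 ≤ 53.125.
The points at distance exactly r from the centre are Q, R, S — 3 points.

Q, R, S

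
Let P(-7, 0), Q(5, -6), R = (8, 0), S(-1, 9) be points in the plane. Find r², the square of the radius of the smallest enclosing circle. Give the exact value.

The minimum enclosing circle is determined by three boundary points: P, Q, S.
Their circumcentre is (1.0625, 1.125) with r² = 66.26953125.
The farthest remaining point R is at distance² 49.39453125 ≤ 66.26953125.

66.26953125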